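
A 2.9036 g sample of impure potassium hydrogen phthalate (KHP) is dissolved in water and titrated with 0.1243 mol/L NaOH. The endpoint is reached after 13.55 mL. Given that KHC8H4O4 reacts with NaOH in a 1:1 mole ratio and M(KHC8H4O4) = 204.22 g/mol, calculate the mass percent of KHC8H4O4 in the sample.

n(NaOH) = 0.1243 x 0.01355 = 0.001684 mol.
n(KHC8H4O4) = 0.001684 / 1 = 0.001684 mol.
mass of KHC8H4O4 = 0.001684 x 204.22 = 0.3440 g.
% purity = 0.3440 / 2.9036 x 100 = 11.8%.

11.8%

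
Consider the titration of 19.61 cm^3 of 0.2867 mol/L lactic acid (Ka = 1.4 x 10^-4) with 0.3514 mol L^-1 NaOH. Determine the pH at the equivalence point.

n(HC3H5O3) = 0.2867 x 0.01961 = 0.005622 mol; V(NaOH) at equivalence = 0.005622/0.3514 = 0.01600 L.
At equivalence all the acid is converted to C3H5O3-; total volume = 0.01961 + 0.01600 = 0.03561 L, so [C3H5O3-] = 0.005622/0.03561 = 0.1579 M.
Kb = Kw/Ka = 1.0e-14 / 1.4 x 10^-4 = 7.14e-11.
[OH^-] = sqrt(Kb x [C3H5O3-]) = sqrt(7.14e-11 x 0.1579) = 3.36e-6 M.
pOH = 5.47, so pH = 14.00 - 5.47 = 8.53.

8.53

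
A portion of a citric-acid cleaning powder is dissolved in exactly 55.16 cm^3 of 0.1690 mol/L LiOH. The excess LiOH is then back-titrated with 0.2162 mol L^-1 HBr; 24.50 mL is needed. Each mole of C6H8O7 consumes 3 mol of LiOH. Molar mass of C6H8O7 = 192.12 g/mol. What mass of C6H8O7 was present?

Total n(LiOH) added = 0.1690 x 0.05516 = 0.009322 mol.
n(HBr) used = 0.2162 x 0.02450 = 0.005297 mol, which equals the excess n(LiOH).
So n(LiOH) consumed by the sample = 0.009322 - 0.005297 = 0.004025 mol.
n(C6H8O7) = 0.004025 / 3 = 0.001342 mol.
mass = 0.001342 mol x 192.12 g/mol = 0.258 g.

0.258 g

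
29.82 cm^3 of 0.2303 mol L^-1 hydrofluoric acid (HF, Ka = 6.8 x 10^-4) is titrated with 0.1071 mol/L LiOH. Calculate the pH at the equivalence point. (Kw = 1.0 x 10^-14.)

n(HF) = 0.2303 x 0.02982 = 0.006868 mol; V(LiOH) at equivalence = 0.006868/0.1071 = 0.06412 L.
At equivalence all the acid is converted to F-; total volume = 0.02982 + 0.06412 = 0.09394 L, so [F-] = 0.006868/0.09394 = 0.07310 M.
Kb = Kw/Ka = 1.0e-14 / 6.8 x 10^-4 = 1.47e-11.
[OH^-] = sqrt(Kb x [F-]) = sqrt(1.47e-11 x 0.07310) = 1.04e-6 M.
pOH = 5.98, so pH = 14.00 - 5.98 = 8.02.

8.02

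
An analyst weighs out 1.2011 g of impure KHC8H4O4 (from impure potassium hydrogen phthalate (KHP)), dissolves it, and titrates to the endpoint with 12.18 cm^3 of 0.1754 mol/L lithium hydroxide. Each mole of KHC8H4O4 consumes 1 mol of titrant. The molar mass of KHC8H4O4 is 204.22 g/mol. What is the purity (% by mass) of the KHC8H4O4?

n(LiOH) = 0.1754 x 0.01218 = 0.002136 mol.
n(KHC8H4O4) = 0.002136 / 1 = 0.002136 mol.
mass of KHC8H4O4 = 0.002136 x 204.22 = 0.4363 g.
% purity = 0.4363 / 1.2011 x 100 = 36.3%.

36.3%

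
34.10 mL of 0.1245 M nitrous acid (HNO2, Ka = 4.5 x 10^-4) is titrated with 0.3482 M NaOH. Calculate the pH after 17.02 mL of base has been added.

n(acid) = 0.1245 x 0.03410 = 0.004245 mol; n(NaOH) added = 0.3482 x 0.01702 = 0.005926 mol.
Base is in excess by 0.005926 - 0.004245 = 0.001681 mol in a total volume of 0.05112 L.
[OH^-] = 0.001681/0.05112 = 0.03288 M, so pOH = 1.48 and pH = 14.00 - 1.48 = 12.52.

12.52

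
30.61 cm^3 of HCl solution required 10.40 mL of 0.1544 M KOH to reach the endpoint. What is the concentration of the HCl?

0.0525 M

n(KOH) delivered = 0.1544 x 0.01040 = 0.001606 mol.
For a 1:1 reaction, n(HCl) = 0.001606 mol.
[HCl] = 0.001606 mol / 0.03061 L = 0.0525 M.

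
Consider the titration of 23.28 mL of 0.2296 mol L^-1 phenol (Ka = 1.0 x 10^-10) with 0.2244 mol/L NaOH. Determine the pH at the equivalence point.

11.53

n(C6H5OH) = 0.2296 x 0.02328 = 0.005345 mol; V(NaOH) at equivalence = 0.005345/0.2244 = 0.02382 L.
At equivalence all the acid is converted to C6H5O-; total volume = 0.02328 + 0.02382 = 0.04710 L, so [C6H5O-] = 0.005345/0.04710 = 0.1135 M.
Kb = Kw/Ka = 1.0e-14 / 1.0 x 10^-10 = 0.000100.
[OH^-] = sqrt(Kb x [C6H5O-]) = sqrt(0.000100 x 0.1135) = 0.00337 M.
pOH = 2.47, so pH = 14.00 - 2.47 = 11.53.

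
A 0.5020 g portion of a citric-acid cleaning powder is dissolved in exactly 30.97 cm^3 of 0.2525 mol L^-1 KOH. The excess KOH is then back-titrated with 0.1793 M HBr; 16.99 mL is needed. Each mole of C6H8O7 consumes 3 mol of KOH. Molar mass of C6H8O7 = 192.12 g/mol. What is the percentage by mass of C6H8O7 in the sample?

60.9%

Total n(KOH) added = 0.2525 x 0.03097 = 0.007820 mol.
n(HBr) used = 0.1793 x 0.01699 = 0.003046 mol, which equals the excess n(KOH).
So n(KOH) consumed by the sample = 0.007820 - 0.003046 = 0.004774 mol.
n(C6H8O7) = 0.004774 / 3 = 0.001591 mol.
mass C6H8O7 = 0.001591 x 192.12 = 0.3057 g, so %C6H8O7 = 0.3057/0.5020 x 100 = 60.9%.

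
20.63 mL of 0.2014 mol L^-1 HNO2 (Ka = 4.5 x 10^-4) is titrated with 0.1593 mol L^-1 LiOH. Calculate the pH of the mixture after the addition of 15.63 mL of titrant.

3.52

Initial n(HNO2) = 0.2014 x 0.02063 = 0.004155 mol.
n(LiOH) added = 0.1593 x 0.01563 = 0.002490 mol, converting that many moles of HNO2 to NO2-.
Remaining n(HNO2) = 0.001665 mol; n(NO2-) = 0.002490 mol.
By Henderson-Hasselbalch, pH = pKa + log([A^-]/[HA]) = 3.35 + log(0.002490/0.001665) = 3.35 + (+0.17) = 3.52.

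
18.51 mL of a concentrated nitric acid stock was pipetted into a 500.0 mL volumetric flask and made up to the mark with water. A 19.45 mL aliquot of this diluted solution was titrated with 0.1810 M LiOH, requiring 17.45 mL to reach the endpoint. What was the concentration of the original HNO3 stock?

4.39 M

n(LiOH) = 0.1810 x 0.01745 = 0.003158 mol.
n(HNO3) in the aliquot = 0.003158 mol.
[diluted HNO3] = 0.003158 / 0.01945 = 0.1624 M.
Dilution factor = 500.0/18.51 = 27.01, so [stock] = 0.1624 x 27.01 = 4.39 M.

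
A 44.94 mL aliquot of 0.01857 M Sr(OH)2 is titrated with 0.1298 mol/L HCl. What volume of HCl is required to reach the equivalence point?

n(Sr(OH)2) = 0.01857 mol/L x 0.04494 L = 0.0008345 mol.
The neutralisation is 1 Sr(OH)2 : 2 HCl, so n(HCl) = 0.0008345 x 2/1 = 0.001669 mol.
V(HCl) = 0.001669 / 0.1298 = 0.01286 L = 12.9 mL.

12.9 mL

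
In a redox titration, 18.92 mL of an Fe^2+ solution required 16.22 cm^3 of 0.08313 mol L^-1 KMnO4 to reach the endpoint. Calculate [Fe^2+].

n(KMnO4) = 0.08313 x 0.01622 = 0.001348 mol.
From the balanced equation, 1 mol KMnO4 reacts with 5 mol Fe^2+, so n(Fe^2+) = 0.001348 x 5/1 = 0.006742 mol.
[Fe^2+] = 0.006742 / 0.01892 L = 0.356 M.

0.356 M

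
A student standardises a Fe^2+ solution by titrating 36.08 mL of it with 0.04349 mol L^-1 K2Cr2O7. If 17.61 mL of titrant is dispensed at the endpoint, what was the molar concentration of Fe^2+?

n(K2Cr2O7) = 0.04349 x 0.01761 = 0.0007659 mol.
From the balanced equation, 1 mol K2Cr2O7 reacts with 6 mol Fe^2+, so n(Fe^2+) = 0.0007659 x 6/1 = 0.004595 mol.
[Fe^2+] = 0.004595 / 0.03608 L = 0.127 M.

0.127 M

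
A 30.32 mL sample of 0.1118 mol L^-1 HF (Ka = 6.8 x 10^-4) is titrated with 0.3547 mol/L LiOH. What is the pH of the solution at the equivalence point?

n(HF) = 0.1118 x 0.03032 = 0.003390 mol; V(LiOH) at equivalence = 0.003390/0.3547 = 0.009557 L.
At equivalence all the acid is converted to F-; total volume = 0.03032 + 0.009557 = 0.03988 L, so [F-] = 0.003390/0.03988 = 0.08501 M.
Kb = Kw/Ka = 1.0e-14 / 6.8 x 10^-4 = 1.47e-11.
[OH^-] = sqrt(Kb x [F-]) = sqrt(1.47e-11 x 0.08501) = 1.12e-6 M.
pOH = 5.95, so pH = 14.00 - 5.95 = 8.05.

8.05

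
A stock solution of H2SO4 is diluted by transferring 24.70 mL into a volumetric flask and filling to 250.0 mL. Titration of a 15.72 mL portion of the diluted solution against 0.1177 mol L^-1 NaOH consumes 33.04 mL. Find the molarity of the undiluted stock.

n(NaOH) = 0.1177 x 0.03304 = 0.003889 mol.
n(H2SO4) in the aliquot = 0.003889 x 1/2 = 0.001944 mol.
[diluted H2SO4] = 0.001944 / 0.01572 = 0.1237 M.
Dilution factor = 250.0/24.70 = 10.12, so [stock] = 0.1237 x 10.12 = 1.25 M.

1.25 M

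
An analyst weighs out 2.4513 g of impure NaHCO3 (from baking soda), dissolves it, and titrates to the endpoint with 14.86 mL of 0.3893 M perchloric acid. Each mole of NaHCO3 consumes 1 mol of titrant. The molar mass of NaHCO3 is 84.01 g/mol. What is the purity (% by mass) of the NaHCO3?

n(HClO4) = 0.3893 x 0.01486 = 0.005785 mol.
n(NaHCO3) = 0.005785 / 1 = 0.005785 mol.
mass of NaHCO3 = 0.005785 x 84.01 = 0.4860 g.
% purity = 0.4860 / 2.4513 x 100 = 19.8%.

19.8%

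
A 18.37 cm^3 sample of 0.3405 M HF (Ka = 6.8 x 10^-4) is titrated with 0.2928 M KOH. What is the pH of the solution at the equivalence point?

8.18

n(HF) = 0.3405 x 0.01837 = 0.006255 mol; V(KOH) at equivalence = 0.006255/0.2928 = 0.02136 L.
At equivalence all the acid is converted to F-; total volume = 0.01837 + 0.02136 = 0.03973 L, so [F-] = 0.006255/0.03973 = 0.1574 M.
Kb = Kw/Ka = 1.0e-14 / 6.8 x 10^-4 = 1.47e-11.
[OH^-] = sqrt(Kb x [F-]) = sqrt(1.47e-11 x 0.1574) = 1.52e-6 M.
pOH = 5.82, so pH = 14.00 - 5.82 = 8.18.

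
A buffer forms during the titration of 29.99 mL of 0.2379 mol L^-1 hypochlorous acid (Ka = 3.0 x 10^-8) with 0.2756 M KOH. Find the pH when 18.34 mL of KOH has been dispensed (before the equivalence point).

7.91

Initial n(HClO) = 0.2379 x 0.02999 = 0.007135 mol.
n(KOH) added = 0.2756 x 0.01834 = 0.005055 mol, converting that many moles of HClO to ClO-.
Remaining n(HClO) = 0.002080 mol; n(ClO-) = 0.005055 mol.
By Henderson-Hasselbalch, pH = pKa + log([A^-]/[HA]) = 7.52 + log(0.005055/0.002080) = 7.52 + (+0.39) = 7.91.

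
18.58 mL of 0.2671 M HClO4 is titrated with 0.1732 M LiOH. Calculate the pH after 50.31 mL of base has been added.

n(acid) = 0.2671 x 0.01858 = 0.004963 mol; n(LiOH) added = 0.1732 x 0.05031 = 0.008714 mol.
Base is in excess by 0.008714 - 0.004963 = 0.003751 mol in a total volume of 0.06889 L.
[OH^-] = 0.003751/0.06889 = 0.05445 M, so pOH = 1.26 and pH = 14.00 - 1.26 = 12.74.

12.74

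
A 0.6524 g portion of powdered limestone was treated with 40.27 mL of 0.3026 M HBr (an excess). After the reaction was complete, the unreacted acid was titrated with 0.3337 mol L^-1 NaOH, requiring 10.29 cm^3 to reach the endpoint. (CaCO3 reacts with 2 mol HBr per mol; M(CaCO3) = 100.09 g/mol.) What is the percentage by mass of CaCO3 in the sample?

67.1%

Total n(HBr) added = 0.3026 x 0.04027 = 0.01219 mol.
n(NaOH) used = 0.3337 x 0.01029 = 0.003434 mol, which equals the excess n(HBr).
So n(HBr) consumed by the sample = 0.01219 - 0.003434 = 0.008752 mol.
n(CaCO3) = 0.008752 / 2 = 0.004376 mol.
mass CaCO3 = 0.004376 x 100.09 = 0.4380 g, so %CaCO3 = 0.4380/0.6524 x 100 = 67.1%.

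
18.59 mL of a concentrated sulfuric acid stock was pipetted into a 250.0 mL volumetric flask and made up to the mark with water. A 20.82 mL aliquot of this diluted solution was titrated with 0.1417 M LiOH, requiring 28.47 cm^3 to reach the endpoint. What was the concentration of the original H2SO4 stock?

n(LiOH) = 0.1417 x 0.02847 = 0.004034 mol.
n(H2SO4) in the aliquot = 0.004034 x 1/2 = 0.002017 mol.
[diluted H2SO4] = 0.002017 / 0.02082 = 0.09688 M.
Dilution factor = 250.0/18.59 = 13.45, so [stock] = 0.09688 x 13.45 = 1.30 M.

1.30 M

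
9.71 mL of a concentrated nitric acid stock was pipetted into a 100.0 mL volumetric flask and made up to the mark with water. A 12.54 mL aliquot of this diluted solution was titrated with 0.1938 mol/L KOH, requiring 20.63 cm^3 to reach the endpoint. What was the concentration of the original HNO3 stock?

3.28 M

n(KOH) = 0.1938 x 0.02063 = 0.003998 mol.
n(HNO3) in the aliquot = 0.003998 mol.
[diluted HNO3] = 0.003998 / 0.01254 = 0.3188 M.
Dilution factor = 100.0/9.710 = 10.30, so [stock] = 0.3188 x 10.30 = 3.28 M.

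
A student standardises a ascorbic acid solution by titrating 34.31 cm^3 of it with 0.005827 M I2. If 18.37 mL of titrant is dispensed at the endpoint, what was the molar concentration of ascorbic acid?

n(I2) = 0.005827 x 0.01837 = 0.0001070 mol.
From the balanced equation, 1 mol I2 reacts with 1 mol ascorbic acid, so n(ascorbic acid) = 0.0001070 x 1/1 = 0.0001070 mol.
[ascorbic acid] = 0.0001070 / 0.03431 L = 0.00312 M.

0.00312 M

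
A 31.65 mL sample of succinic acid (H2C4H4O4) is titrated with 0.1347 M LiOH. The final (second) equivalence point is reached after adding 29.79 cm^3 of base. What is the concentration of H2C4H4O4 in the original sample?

0.0634 M

n(LiOH) = 0.1347 x 0.02979 = 0.004013 mol.
At the final (second) equivalence point, 2 mol OH^- react per mol H2C4H4O4, so n(H2C4H4O4) = 0.004013 / 2 = 0.002006 mol.
[H2C4H4O4] = 0.002006 / 0.03165 L = 0.0634 M.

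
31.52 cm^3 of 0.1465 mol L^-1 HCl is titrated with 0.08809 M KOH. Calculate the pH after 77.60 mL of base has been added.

12.31

n(acid) = 0.1465 x 0.03152 = 0.004618 mol; n(KOH) added = 0.08809 x 0.07760 = 0.006836 mol.
Base is in excess by 0.006836 - 0.004618 = 0.002218 mol in a total volume of 0.1091 L.
[OH^-] = 0.002218/0.1091 = 0.02033 M, so pOH = 1.69 and pH = 14.00 - 1.69 = 12.31.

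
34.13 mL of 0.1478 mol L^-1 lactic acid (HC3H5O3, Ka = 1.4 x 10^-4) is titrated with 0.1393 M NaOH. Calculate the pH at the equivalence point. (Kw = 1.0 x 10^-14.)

n(HC3H5O3) = 0.1478 x 0.03413 = 0.005044 mol; V(NaOH) at equivalence = 0.005044/0.1393 = 0.03621 L.
At equivalence all the acid is converted to C3H5O3-; total volume = 0.03413 + 0.03621 = 0.07034 L, so [C3H5O3-] = 0.005044/0.07034 = 0.07171 M.
Kb = Kw/Ka = 1.0e-14 / 1.4 x 10^-4 = 7.14e-11.
[OH^-] = sqrt(Kb x [C3H5O3-]) = sqrt(7.14e-11 x 0.07171) = 2.26e-6 M.
pOH = 5.65, so pH = 14.00 - 5.65 = 8.35.

8.35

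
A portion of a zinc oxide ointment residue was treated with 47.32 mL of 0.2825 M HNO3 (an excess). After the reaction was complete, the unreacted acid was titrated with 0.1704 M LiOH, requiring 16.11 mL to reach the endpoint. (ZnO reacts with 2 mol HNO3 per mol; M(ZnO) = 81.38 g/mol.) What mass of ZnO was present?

Total n(HNO3) added = 0.2825 x 0.04732 = 0.01337 mol.
n(LiOH) used = 0.1704 x 0.01611 = 0.002745 mol, which equals the excess n(HNO3).
So n(HNO3) consumed by the sample = 0.01337 - 0.002745 = 0.01062 mol.
n(ZnO) = 0.01062 / 2 = 0.005311 mol.
mass = 0.005311 mol x 81.38 g/mol = 0.432 g.

0.432 g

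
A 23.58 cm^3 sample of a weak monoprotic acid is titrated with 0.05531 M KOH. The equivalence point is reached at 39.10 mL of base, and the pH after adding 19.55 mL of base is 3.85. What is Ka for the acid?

1.4 x 10^-4

19.55 mL is half of the equivalence volume, so this is the half-equivalence point where [HA] = [A^-].
At half-equivalence pH = pKa, so pKa = 3.85.
Ka = 10^(-3.85) = 1.4 x 10^-4.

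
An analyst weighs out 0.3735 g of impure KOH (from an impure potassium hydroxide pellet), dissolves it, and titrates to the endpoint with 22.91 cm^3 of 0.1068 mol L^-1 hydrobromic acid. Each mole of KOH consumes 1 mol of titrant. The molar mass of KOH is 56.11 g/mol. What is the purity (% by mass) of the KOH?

36.8%

n(HBr) = 0.1068 x 0.02291 = 0.002447 mol.
n(KOH) = 0.002447 / 1 = 0.002447 mol.
mass of KOH = 0.002447 x 56.11 = 0.1373 g.
% purity = 0.1373 / 0.3735 x 100 = 36.8%.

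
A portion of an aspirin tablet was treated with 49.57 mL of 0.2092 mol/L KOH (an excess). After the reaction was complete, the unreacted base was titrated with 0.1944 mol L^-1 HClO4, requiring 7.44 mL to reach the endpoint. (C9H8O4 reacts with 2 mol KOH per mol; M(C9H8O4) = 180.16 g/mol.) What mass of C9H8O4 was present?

Total n(KOH) added = 0.2092 x 0.04957 = 0.01037 mol.
n(HClO4) used = 0.1944 x 0.007440 = 0.001446 mol, which equals the excess n(KOH).
So n(KOH) consumed by the sample = 0.01037 - 0.001446 = 0.008924 mol.
n(C9H8O4) = 0.008924 / 2 = 0.004462 mol.
mass = 0.004462 mol x 180.16 g/mol = 0.804 g.

0.804 g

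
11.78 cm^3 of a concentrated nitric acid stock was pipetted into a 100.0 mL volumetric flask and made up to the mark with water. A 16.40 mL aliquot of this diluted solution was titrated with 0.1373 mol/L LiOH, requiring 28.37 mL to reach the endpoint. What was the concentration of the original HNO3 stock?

2.02 M

n(LiOH) = 0.1373 x 0.02837 = 0.003895 mol.
n(HNO3) in the aliquot = 0.003895 mol.
[diluted HNO3] = 0.003895 / 0.01640 = 0.2375 M.
Dilution factor = 100.0/11.78 = 8.489, so [stock] = 0.2375 x 8.489 = 2.02 M.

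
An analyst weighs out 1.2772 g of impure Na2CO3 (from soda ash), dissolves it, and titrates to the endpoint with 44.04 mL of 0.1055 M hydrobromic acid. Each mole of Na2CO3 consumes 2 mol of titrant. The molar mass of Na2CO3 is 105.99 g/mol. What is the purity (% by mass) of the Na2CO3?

n(HBr) = 0.1055 x 0.04404 = 0.004646 mol.
n(Na2CO3) = 0.004646 / 2 = 0.002323 mol.
mass of Na2CO3 = 0.002323 x 105.99 = 0.2462 g.
% purity = 0.2462 / 1.2772 x 100 = 19.3%.

19.3%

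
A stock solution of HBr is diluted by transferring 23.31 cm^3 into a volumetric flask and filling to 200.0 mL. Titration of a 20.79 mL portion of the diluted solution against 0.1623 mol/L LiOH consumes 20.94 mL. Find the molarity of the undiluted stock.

1.40 M

n(LiOH) = 0.1623 x 0.02094 = 0.003399 mol.
n(HBr) in the aliquot = 0.003399 mol.
[diluted HBr] = 0.003399 / 0.02079 = 0.1635 M.
Dilution factor = 200.0/23.31 = 8.580, so [stock] = 0.1635 x 8.580 = 1.40 M.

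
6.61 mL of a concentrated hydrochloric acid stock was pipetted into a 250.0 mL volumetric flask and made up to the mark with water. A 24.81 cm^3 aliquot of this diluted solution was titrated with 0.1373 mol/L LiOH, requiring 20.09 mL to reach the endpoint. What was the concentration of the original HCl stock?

n(LiOH) = 0.1373 x 0.02009 = 0.002758 mol.
n(HCl) in the aliquot = 0.002758 mol.
[diluted HCl] = 0.002758 / 0.02481 = 0.1112 M.
Dilution factor = 250.0/6.610 = 37.82, so [stock] = 0.1112 x 37.82 = 4.20 M.

4.20 M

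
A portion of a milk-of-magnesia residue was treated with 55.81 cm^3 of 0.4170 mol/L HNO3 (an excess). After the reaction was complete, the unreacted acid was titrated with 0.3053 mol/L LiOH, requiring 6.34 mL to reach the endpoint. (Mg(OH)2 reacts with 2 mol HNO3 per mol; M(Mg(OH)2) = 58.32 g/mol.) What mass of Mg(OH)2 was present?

Total n(HNO3) added = 0.4170 x 0.05581 = 0.02327 mol.
n(LiOH) used = 0.3053 x 0.006340 = 0.001936 mol, which equals the excess n(HNO3).
So n(HNO3) consumed by the sample = 0.02327 - 0.001936 = 0.02134 mol.
n(Mg(OH)2) = 0.02134 / 2 = 0.01067 mol.
mass = 0.01067 mol x 58.32 g/mol = 0.622 g.

0.622 g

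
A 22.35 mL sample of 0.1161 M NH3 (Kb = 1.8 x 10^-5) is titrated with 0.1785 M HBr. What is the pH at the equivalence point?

5.20

n(NH3) = 0.1161 x 0.02235 = 0.002595 mol; V(HBr) at equivalence = 0.002595/0.1785 = 0.01454 L.
At equivalence the base is fully converted to NH4+; total volume = 0.03689 L, so [NH4+] = 0.002595/0.03689 = 0.07035 M.
Ka(NH4+) = Kw/Kb = 1.0e-14 / 1.8 x 10^-5 = 5.56e-10.
[H^+] = sqrt(Ka x [NH4+]) = sqrt(5.56e-10 x 0.07035) = 6.25e-6 M.
pH = -log(6.25e-6) = 5.20.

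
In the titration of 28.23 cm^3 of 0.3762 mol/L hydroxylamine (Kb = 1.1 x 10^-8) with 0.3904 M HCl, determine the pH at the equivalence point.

3.38

n(NH2OH) = 0.3762 x 0.02823 = 0.01062 mol; V(HCl) at equivalence = 0.01062/0.3904 = 0.02720 L.
At equivalence the base is fully converted to NH3OH+; total volume = 0.05543 L, so [NH3OH+] = 0.01062/0.05543 = 0.1916 M.
Ka(NH3OH+) = Kw/Kb = 1.0e-14 / 1.1 x 10^-8 = 9.09e-7.
[H^+] = sqrt(Ka x [NH3OH+]) = sqrt(9.09e-7 x 0.1916) = 0.000417 M.
pH = -log(0.000417) = 3.38.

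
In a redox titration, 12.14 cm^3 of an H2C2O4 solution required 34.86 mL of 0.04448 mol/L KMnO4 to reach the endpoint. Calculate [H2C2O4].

n(KMnO4) = 0.04448 x 0.03486 = 0.001551 mol.
From the balanced equation, 2 mol KMnO4 reacts with 5 mol H2C2O4, so n(H2C2O4) = 0.001551 x 5/2 = 0.003876 mol.
[H2C2O4] = 0.003876 / 0.01214 L = 0.319 M.

0.319 M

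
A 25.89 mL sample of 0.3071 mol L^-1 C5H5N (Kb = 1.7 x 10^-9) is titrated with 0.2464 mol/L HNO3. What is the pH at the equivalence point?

n(C5H5N) = 0.3071 x 0.02589 = 0.007951 mol; V(HNO3) at equivalence = 0.007951/0.2464 = 0.03227 L.
At equivalence the base is fully converted to C5H5NH+; total volume = 0.05816 L, so [C5H5NH+] = 0.007951/0.05816 = 0.1367 M.
Ka(C5H5NH+) = Kw/Kb = 1.0e-14 / 1.7 x 10^-9 = 5.88e-6.
[H^+] = sqrt(Ka x [C5H5NH+]) = sqrt(5.88e-6 x 0.1367) = 0.000897 M.
pH = -log(0.000897) = 3.05.

3.05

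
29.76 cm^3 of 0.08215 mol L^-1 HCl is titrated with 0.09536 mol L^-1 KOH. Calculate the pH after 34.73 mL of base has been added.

12.13

n(acid) = 0.08215 x 0.02976 = 0.002445 mol; n(KOH) added = 0.09536 x 0.03473 = 0.003312 mol.
Base is in excess by 0.003312 - 0.002445 = 0.0008671 mol in a total volume of 0.06449 L.
[OH^-] = 0.0008671/0.06449 = 0.01345 M, so pOH = 1.87 and pH = 14.00 - 1.87 = 12.13.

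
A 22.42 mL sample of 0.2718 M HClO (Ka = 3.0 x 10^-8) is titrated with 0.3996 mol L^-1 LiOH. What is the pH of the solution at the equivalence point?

10.37

n(HClO) = 0.2718 x 0.02242 = 0.006094 mol; V(LiOH) at equivalence = 0.006094/0.3996 = 0.01525 L.
At equivalence all the acid is converted to ClO-; total volume = 0.02242 + 0.01525 = 0.03767 L, so [ClO-] = 0.006094/0.03767 = 0.1618 M.
Kb = Kw/Ka = 1.0e-14 / 3.0 x 10^-8 = 3.33e-7.
[OH^-] = sqrt(Kb x [ClO-]) = sqrt(3.33e-7 x 0.1618) = 0.000232 M.
pOH = 3.63, so pH = 14.00 - 3.63 = 10.37.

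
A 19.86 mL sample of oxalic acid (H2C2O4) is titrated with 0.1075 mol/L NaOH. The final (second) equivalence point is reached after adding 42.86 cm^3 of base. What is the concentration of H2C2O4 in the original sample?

0.116 M

n(NaOH) = 0.1075 x 0.04286 = 0.004607 mol.
At the final (second) equivalence point, 2 mol OH^- react per mol H2C2O4, so n(H2C2O4) = 0.004607 / 2 = 0.002304 mol.
[H2C2O4] = 0.002304 / 0.01986 L = 0.116 M.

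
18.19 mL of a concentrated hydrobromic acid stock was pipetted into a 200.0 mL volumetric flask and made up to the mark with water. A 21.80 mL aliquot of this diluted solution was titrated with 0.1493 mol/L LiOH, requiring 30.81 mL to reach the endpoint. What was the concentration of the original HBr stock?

2.32 M

n(LiOH) = 0.1493 x 0.03081 = 0.004600 mol.
n(HBr) in the aliquot = 0.004600 mol.
[diluted HBr] = 0.004600 / 0.02180 = 0.2110 M.
Dilution factor = 200.0/18.19 = 11.00, so [stock] = 0.2110 x 11.00 = 2.32 M.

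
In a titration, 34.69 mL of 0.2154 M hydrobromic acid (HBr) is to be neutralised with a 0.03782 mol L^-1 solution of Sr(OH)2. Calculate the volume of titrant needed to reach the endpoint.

n(HBr) = 0.2154 mol/L x 0.03469 L = 0.007472 mol.
The neutralisation is 2 HBr : 1 Sr(OH)2, so n(Sr(OH)2) = 0.007472 x 1/2 = 0.003736 mol.
V(Sr(OH)2) = 0.003736 / 0.03782 = 0.09879 L = 98.8 mL.

98.8 mL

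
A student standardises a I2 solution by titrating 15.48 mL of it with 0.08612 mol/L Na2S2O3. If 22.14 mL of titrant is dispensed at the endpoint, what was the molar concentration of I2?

n(Na2S2O3) = 0.08612 x 0.02214 = 0.001907 mol.
From the balanced equation, 2 mol Na2S2O3 reacts with 1 mol I2, so n(I2) = 0.001907 x 1/2 = 0.0009533 mol.
[I2] = 0.0009533 / 0.01548 L = 0.0616 M.

0.0616 M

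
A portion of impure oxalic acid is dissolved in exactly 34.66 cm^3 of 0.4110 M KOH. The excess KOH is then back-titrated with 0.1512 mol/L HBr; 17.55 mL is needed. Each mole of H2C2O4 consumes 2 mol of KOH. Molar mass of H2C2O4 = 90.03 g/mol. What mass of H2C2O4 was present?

Total n(KOH) added = 0.4110 x 0.03466 = 0.01425 mol.
n(HBr) used = 0.1512 x 0.01755 = 0.002654 mol, which equals the excess n(KOH).
So n(KOH) consumed by the sample = 0.01425 - 0.002654 = 0.01159 mol.
n(H2C2O4) = 0.01159 / 2 = 0.005796 mol.
mass = 0.005796 mol x 90.03 g/mol = 0.522 g.

0.522 g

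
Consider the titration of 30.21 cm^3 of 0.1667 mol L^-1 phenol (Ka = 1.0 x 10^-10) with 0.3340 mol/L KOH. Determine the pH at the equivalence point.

11.52

n(C6H5OH) = 0.1667 x 0.03021 = 0.005036 mol; V(KOH) at equivalence = 0.005036/0.3340 = 0.01508 L.
At equivalence all the acid is converted to C6H5O-; total volume = 0.03021 + 0.01508 = 0.04529 L, so [C6H5O-] = 0.005036/0.04529 = 0.1112 M.
Kb = Kw/Ka = 1.0e-14 / 1.0 x 10^-10 = 0.000100.
[OH^-] = sqrt(Kb x [C6H5O-]) = sqrt(0.000100 x 0.1112) = 0.00333 M.
pOH = 2.48, so pH = 14.00 - 2.48 = 11.52.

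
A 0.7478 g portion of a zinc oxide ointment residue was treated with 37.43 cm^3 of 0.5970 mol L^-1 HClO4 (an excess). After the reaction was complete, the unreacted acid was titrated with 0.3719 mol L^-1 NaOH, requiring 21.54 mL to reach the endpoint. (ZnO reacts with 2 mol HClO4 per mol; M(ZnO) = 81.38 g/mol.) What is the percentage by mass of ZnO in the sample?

78.0%

Total n(HClO4) added = 0.5970 x 0.03743 = 0.02235 mol.
n(NaOH) used = 0.3719 x 0.02154 = 0.008011 mol, which equals the excess n(HClO4).
So n(HClO4) consumed by the sample = 0.02235 - 0.008011 = 0.01433 mol.
n(ZnO) = 0.01433 / 2 = 0.007167 mol.
mass ZnO = 0.007167 x 81.38 = 0.5833 g, so %ZnO = 0.5833/0.7478 x 100 = 78.0%.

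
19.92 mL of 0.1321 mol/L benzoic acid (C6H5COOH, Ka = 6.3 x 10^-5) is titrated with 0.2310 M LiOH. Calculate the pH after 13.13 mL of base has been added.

12.08

n(acid) = 0.1321 x 0.01992 = 0.002631 mol; n(LiOH) added = 0.2310 x 0.01313 = 0.003033 mol.
Base is in excess by 0.003033 - 0.002631 = 0.0004016 mol in a total volume of 0.03305 L.
[OH^-] = 0.0004016/0.03305 = 0.01215 M, so pOH = 1.92 and pH = 14.00 - 1.92 = 12.08.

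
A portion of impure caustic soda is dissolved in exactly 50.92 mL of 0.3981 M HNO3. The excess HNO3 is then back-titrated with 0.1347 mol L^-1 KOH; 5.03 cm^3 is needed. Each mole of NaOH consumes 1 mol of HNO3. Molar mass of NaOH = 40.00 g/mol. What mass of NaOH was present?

0.784 g

Total n(HNO3) added = 0.3981 x 0.05092 = 0.02027 mol.
n(KOH) used = 0.1347 x 0.005030 = 0.0006775 mol, which equals the excess n(HNO3).
So n(HNO3) consumed by the sample = 0.02027 - 0.0006775 = 0.01959 mol.
n(NaOH) = 0.01959 / 1 = 0.01959 mol.
mass = 0.01959 mol x 40.00 g/mol = 0.784 g.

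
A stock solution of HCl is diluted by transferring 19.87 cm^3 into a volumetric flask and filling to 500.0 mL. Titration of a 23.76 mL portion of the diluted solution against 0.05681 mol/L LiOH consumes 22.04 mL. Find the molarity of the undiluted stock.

1.33 M

n(LiOH) = 0.05681 x 0.02204 = 0.001252 mol.
n(HCl) in the aliquot = 0.001252 mol.
[diluted HCl] = 0.001252 / 0.02376 = 0.05270 M.
Dilution factor = 500.0/19.87 = 25.16, so [stock] = 0.05270 x 25.16 = 1.33 M.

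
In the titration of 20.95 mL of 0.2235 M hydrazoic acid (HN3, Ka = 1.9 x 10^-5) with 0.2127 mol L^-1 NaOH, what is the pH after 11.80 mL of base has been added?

4.78

Initial n(HN3) = 0.2235 x 0.02095 = 0.004682 mol.
n(NaOH) added = 0.2127 x 0.01180 = 0.002510 mol, converting that many moles of HN3 to N3-.
Remaining n(HN3) = 0.002172 mol; n(N3-) = 0.002510 mol.
By Henderson-Hasselbalch, pH = pKa + log([A^-]/[HA]) = 4.72 + log(0.002510/0.002172) = 4.72 + (+0.06) = 4.78.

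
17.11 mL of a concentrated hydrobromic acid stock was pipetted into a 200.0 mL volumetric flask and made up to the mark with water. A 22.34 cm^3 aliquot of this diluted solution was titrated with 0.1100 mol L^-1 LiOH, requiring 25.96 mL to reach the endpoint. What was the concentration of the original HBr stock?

n(LiOH) = 0.1100 x 0.02596 = 0.002856 mol.
n(HBr) in the aliquot = 0.002856 mol.
[diluted HBr] = 0.002856 / 0.02234 = 0.1278 M.
Dilution factor = 200.0/17.11 = 11.69, so [stock] = 0.1278 x 11.69 = 1.49 M.

1.49 M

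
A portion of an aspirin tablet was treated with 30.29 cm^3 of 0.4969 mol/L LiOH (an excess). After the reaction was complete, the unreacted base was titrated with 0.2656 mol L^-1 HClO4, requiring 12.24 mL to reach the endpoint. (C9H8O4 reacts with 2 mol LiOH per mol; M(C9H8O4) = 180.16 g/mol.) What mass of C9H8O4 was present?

1.06 g

Total n(LiOH) added = 0.4969 x 0.03029 = 0.01505 mol.
n(HClO4) used = 0.2656 x 0.01224 = 0.003251 mol, which equals the excess n(LiOH).
So n(LiOH) consumed by the sample = 0.01505 - 0.003251 = 0.01180 mol.
n(C9H8O4) = 0.01180 / 2 = 0.005900 mol.
mass = 0.005900 mol x 180.16 g/mol = 1.06 g.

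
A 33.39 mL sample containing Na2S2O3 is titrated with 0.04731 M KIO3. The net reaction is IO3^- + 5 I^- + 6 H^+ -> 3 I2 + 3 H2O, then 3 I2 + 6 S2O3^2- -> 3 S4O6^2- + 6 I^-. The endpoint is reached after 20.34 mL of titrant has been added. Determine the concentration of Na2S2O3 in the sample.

n(KIO3) = 0.04731 x 0.02034 = 0.0009623 mol.
From the balanced equation, 1 mol KIO3 reacts with 6 mol Na2S2O3, so n(Na2S2O3) = 0.0009623 x 6/1 = 0.005774 mol.
[Na2S2O3] = 0.005774 / 0.03339 L = 0.173 M.

0.173 M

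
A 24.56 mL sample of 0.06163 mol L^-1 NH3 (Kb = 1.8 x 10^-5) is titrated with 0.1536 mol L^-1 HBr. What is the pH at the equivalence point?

5.31

n(NH3) = 0.06163 x 0.02456 = 0.001514 mol; V(HBr) at equivalence = 0.001514/0.1536 = 0.009854 L.
At equivalence the base is fully converted to NH4+; total volume = 0.03441 L, so [NH4+] = 0.001514/0.03441 = 0.04398 M.
Ka(NH4+) = Kw/Kb = 1.0e-14 / 1.8 x 10^-5 = 5.56e-10.
[H^+] = sqrt(Ka x [NH4+]) = sqrt(5.56e-10 x 0.04398) = 4.94e-6 M.
pH = -log(4.94e-6) = 5.31.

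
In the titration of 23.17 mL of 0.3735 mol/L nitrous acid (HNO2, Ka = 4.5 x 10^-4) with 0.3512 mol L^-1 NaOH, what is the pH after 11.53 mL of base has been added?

Initial n(HNO2) = 0.3735 x 0.02317 = 0.008654 mol.
n(NaOH) added = 0.3512 x 0.01153 = 0.004049 mol, converting that many moles of HNO2 to NO2-.
Remaining n(HNO2) = 0.004605 mol; n(NO2-) = 0.004049 mol.
By Henderson-Hasselbalch, pH = pKa + log([A^-]/[HA]) = 3.35 + log(0.004049/0.004605) = 3.35 + (-0.06) = 3.29.

3.29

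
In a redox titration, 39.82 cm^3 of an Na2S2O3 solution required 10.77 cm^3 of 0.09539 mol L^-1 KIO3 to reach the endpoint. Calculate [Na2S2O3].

0.155 M

n(KIO3) = 0.09539 x 0.01077 = 0.001027 mol.
From the balanced equation, 1 mol KIO3 reacts with 6 mol Na2S2O3, so n(Na2S2O3) = 0.001027 x 6/1 = 0.006164 mol.
[Na2S2O3] = 0.006164 / 0.03982 L = 0.155 M.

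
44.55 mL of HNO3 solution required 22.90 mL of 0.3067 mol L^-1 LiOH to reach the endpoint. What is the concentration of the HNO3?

n(LiOH) delivered = 0.3067 x 0.02290 = 0.007023 mol.
For a 1:1 reaction, n(HNO3) = 0.007023 mol.
[HNO3] = 0.007023 mol / 0.04455 L = 0.158 M.

0.158 M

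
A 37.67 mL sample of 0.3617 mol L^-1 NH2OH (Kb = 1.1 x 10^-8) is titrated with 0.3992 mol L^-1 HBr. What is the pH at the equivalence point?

n(NH2OH) = 0.3617 x 0.03767 = 0.01363 mol; V(HBr) at equivalence = 0.01363/0.3992 = 0.03413 L.
At equivalence the base is fully converted to NH3OH+; total volume = 0.07180 L, so [NH3OH+] = 0.01363/0.07180 = 0.1898 M.
Ka(NH3OH+) = Kw/Kb = 1.0e-14 / 1.1 x 10^-8 = 9.09e-7.
[H^+] = sqrt(Ka x [NH3OH+]) = sqrt(9.09e-7 x 0.1898) = 0.000415 M.
pH = -log(0.000415) = 3.38.

3.38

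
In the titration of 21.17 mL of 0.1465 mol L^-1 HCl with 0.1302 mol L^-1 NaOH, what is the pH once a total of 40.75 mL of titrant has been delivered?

n(acid) = 0.1465 x 0.02117 = 0.003101 mol; n(NaOH) added = 0.1302 x 0.04075 = 0.005306 mol.
Base is in excess by 0.005306 - 0.003101 = 0.002204 mol in a total volume of 0.06192 L.
[OH^-] = 0.002204/0.06192 = 0.03560 M, so pOH = 1.45 and pH = 14.00 - 1.45 = 12.55.

12.55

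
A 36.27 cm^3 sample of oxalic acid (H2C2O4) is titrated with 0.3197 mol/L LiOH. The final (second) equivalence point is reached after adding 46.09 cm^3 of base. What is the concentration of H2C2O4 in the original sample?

n(LiOH) = 0.3197 x 0.04609 = 0.01473 mol.
At the final (second) equivalence point, 2 mol OH^- react per mol H2C2O4, so n(H2C2O4) = 0.01473 / 2 = 0.007367 mol.
[H2C2O4] = 0.007367 / 0.03627 L = 0.203 M.

0.203 M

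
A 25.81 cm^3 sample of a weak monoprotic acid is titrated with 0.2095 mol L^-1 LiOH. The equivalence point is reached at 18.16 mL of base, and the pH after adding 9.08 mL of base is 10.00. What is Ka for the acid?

1.0 x 10^-10

9.08 mL is half of the equivalence volume, so this is the half-equivalence point where [HA] = [A^-].
At half-equivalence pH = pKa, so pKa = 10.00.
Ka = 10^(-10.00) = 1.0 x 10^-10.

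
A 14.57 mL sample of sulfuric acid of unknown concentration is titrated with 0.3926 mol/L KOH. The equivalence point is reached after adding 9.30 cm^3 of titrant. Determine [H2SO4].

0.125 M

n(KOH) delivered = 0.3926 x 0.009300 = 0.003651 mol.
The reaction is 1 H2SO4 + 2 KOH, so n(H2SO4) = 0.003651 x 1/2 = 0.001826 mol.
[H2SO4] = 0.001826 mol / 0.01457 L = 0.125 M.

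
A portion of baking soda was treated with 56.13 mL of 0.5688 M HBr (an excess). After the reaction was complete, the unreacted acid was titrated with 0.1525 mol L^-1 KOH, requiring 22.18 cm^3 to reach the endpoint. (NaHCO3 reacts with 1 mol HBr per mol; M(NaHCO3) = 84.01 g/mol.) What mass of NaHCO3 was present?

Total n(HBr) added = 0.5688 x 0.05613 = 0.03193 mol.
n(KOH) used = 0.1525 x 0.02218 = 0.003382 mol, which equals the excess n(HBr).
So n(HBr) consumed by the sample = 0.03193 - 0.003382 = 0.02854 mol.
n(NaHCO3) = 0.02854 / 1 = 0.02854 mol.
mass = 0.02854 mol x 84.01 g/mol = 2.40 g.

2.40 g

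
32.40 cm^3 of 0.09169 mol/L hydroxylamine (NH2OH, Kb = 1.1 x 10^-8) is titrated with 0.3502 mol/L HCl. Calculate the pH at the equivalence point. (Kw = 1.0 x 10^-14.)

n(NH2OH) = 0.09169 x 0.03240 = 0.002971 mol; V(HCl) at equivalence = 0.002971/0.3502 = 0.008483 L.
At equivalence the base is fully converted to NH3OH+; total volume = 0.04088 L, so [NH3OH+] = 0.002971/0.04088 = 0.07266 M.
Ka(NH3OH+) = Kw/Kb = 1.0e-14 / 1.1 x 10^-8 = 9.09e-7.
[H^+] = sqrt(Ka x [NH3OH+]) = sqrt(9.09e-7 x 0.07266) = 0.000257 M.
pH = -log(0.000257) = 3.59.

3.59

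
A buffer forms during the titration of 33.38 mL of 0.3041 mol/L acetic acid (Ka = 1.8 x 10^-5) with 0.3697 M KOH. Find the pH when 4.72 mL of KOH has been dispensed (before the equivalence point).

4.06

Initial n(CH3COOH) = 0.3041 x 0.03338 = 0.01015 mol.
n(KOH) added = 0.3697 x 0.004720 = 0.001745 mol, converting that many moles of CH3COOH to CH3COO-.
Remaining n(CH3COOH) = 0.008406 mol; n(CH3COO-) = 0.001745 mol.
By Henderson-Hasselbalch, pH = pKa + log([A^-]/[HA]) = 4.74 + log(0.001745/0.008406) = 4.74 + (-0.68) = 4.06.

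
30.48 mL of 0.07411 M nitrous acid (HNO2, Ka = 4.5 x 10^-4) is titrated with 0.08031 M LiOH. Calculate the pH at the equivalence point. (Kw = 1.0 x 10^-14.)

n(HNO2) = 0.07411 x 0.03048 = 0.002259 mol; V(LiOH) at equivalence = 0.002259/0.08031 = 0.02813 L.
At equivalence all the acid is converted to NO2-; total volume = 0.03048 + 0.02813 = 0.05861 L, so [NO2-] = 0.002259/0.05861 = 0.03854 M.
Kb = Kw/Ka = 1.0e-14 / 4.5 x 10^-4 = 2.22e-11.
[OH^-] = sqrt(Kb x [NO2-]) = sqrt(2.22e-11 x 0.03854) = 9.25e-7 M.
pOH = 6.03, so pH = 14.00 - 6.03 = 7.97.

7.97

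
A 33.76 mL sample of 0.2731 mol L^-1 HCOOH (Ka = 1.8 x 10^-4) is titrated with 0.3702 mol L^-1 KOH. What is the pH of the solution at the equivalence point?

8.47

n(HCOOH) = 0.2731 x 0.03376 = 0.009220 mol; V(KOH) at equivalence = 0.009220/0.3702 = 0.02491 L.
At equivalence all the acid is converted to HCOO-; total volume = 0.03376 + 0.02491 = 0.05867 L, so [HCOO-] = 0.009220/0.05867 = 0.1572 M.
Kb = Kw/Ka = 1.0e-14 / 1.8 x 10^-4 = 5.56e-11.
[OH^-] = sqrt(Kb x [HCOO-]) = sqrt(5.56e-11 x 0.1572) = 2.95e-6 M.
pOH = 5.53, so pH = 14.00 - 5.53 = 8.47.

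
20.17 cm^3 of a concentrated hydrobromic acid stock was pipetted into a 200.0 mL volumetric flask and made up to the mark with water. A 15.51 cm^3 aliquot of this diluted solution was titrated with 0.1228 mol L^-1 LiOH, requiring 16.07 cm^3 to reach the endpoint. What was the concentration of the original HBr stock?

n(LiOH) = 0.1228 x 0.01607 = 0.001973 mol.
n(HBr) in the aliquot = 0.001973 mol.
[diluted HBr] = 0.001973 / 0.01551 = 0.1272 M.
Dilution factor = 200.0/20.17 = 9.916, so [stock] = 0.1272 x 9.916 = 1.26 M.

1.26 M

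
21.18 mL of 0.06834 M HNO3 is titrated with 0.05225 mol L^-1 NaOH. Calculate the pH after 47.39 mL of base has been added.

12.18

n(acid) = 0.06834 x 0.02118 = 0.001447 mol; n(NaOH) added = 0.05225 x 0.04739 = 0.002476 mol.
Base is in excess by 0.002476 - 0.001447 = 0.001029 mol in a total volume of 0.06857 L.
[OH^-] = 0.001029/0.06857 = 0.01500 M, so pOH = 1.82 and pH = 14.00 - 1.82 = 12.18.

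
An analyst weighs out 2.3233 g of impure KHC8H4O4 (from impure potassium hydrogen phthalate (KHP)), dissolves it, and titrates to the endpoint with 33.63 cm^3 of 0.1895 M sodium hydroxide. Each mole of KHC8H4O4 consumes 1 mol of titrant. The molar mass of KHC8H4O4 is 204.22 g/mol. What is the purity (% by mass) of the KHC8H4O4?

n(NaOH) = 0.1895 x 0.03363 = 0.006373 mol.
n(KHC8H4O4) = 0.006373 / 1 = 0.006373 mol.
mass of KHC8H4O4 = 0.006373 x 204.22 = 1.301 g.
% purity = 1.301 / 2.3233 x 100 = 56.0%.

56.0%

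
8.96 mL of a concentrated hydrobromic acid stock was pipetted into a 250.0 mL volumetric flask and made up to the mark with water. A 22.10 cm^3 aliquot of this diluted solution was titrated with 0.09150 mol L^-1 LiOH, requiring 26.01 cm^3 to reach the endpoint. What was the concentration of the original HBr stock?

n(LiOH) = 0.09150 x 0.02601 = 0.002380 mol.
n(HBr) in the aliquot = 0.002380 mol.
[diluted HBr] = 0.002380 / 0.02210 = 0.1077 M.
Dilution factor = 250.0/8.960 = 27.90, so [stock] = 0.1077 x 27.90 = 3.00 M.

3.00 M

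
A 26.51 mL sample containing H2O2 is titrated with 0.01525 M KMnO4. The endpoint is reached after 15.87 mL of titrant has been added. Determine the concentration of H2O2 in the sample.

n(KMnO4) = 0.01525 x 0.01587 = 0.0002420 mol.
From the balanced equation, 2 mol KMnO4 reacts with 5 mol H2O2, so n(H2O2) = 0.0002420 x 5/2 = 0.0006050 mol.
[H2O2] = 0.0006050 / 0.02651 L = 0.0228 M.

0.0228 M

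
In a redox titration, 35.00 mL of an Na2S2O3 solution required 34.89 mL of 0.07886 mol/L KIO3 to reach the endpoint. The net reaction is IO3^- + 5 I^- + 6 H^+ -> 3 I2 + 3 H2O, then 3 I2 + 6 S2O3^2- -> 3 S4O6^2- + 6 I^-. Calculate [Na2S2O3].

0.472 M

n(KIO3) = 0.07886 x 0.03489 = 0.002751 mol.
From the balanced equation, 1 mol KIO3 reacts with 6 mol Na2S2O3, so n(Na2S2O3) = 0.002751 x 6/1 = 0.01651 mol.
[Na2S2O3] = 0.01651 / 0.03500 L = 0.472 M.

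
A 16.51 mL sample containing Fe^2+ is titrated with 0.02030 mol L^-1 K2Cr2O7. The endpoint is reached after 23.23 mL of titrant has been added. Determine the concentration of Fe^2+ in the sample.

n(K2Cr2O7) = 0.02030 x 0.02323 = 0.0004716 mol.
From the balanced equation, 1 mol K2Cr2O7 reacts with 6 mol Fe^2+, so n(Fe^2+) = 0.0004716 x 6/1 = 0.002829 mol.
[Fe^2+] = 0.002829 / 0.01651 L = 0.171 M.

0.171 M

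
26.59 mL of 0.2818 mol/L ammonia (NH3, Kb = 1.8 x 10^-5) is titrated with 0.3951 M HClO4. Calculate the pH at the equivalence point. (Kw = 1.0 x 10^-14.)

5.02

n(NH3) = 0.2818 x 0.02659 = 0.007493 mol; V(HClO4) at equivalence = 0.007493/0.3951 = 0.01896 L.
At equivalence the base is fully converted to NH4+; total volume = 0.04555 L, so [NH4+] = 0.007493/0.04555 = 0.1645 M.
Ka(NH4+) = Kw/Kb = 1.0e-14 / 1.8 x 10^-5 = 5.56e-10.
[H^+] = sqrt(Ka x [NH4+]) = sqrt(5.56e-10 x 0.1645) = 9.56e-6 M.
pH = -log(9.56e-6) = 5.02.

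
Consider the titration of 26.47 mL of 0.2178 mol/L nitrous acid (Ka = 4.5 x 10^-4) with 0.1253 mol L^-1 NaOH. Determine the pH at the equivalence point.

n(HNO2) = 0.2178 x 0.02647 = 0.005765 mol; V(NaOH) at equivalence = 0.005765/0.1253 = 0.04601 L.
At equivalence all the acid is converted to NO2-; total volume = 0.02647 + 0.04601 = 0.07248 L, so [NO2-] = 0.005765/0.07248 = 0.07954 M.
Kb = Kw/Ka = 1.0e-14 / 4.5 x 10^-4 = 2.22e-11.
[OH^-] = sqrt(Kb x [NO2-]) = sqrt(2.22e-11 x 0.07954) = 1.33e-6 M.
pOH = 5.88, so pH = 14.00 - 5.88 = 8.12.

8.12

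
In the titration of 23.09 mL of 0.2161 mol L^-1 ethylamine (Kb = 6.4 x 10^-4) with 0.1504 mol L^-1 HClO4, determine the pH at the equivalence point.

n(C2H5NH2) = 0.2161 x 0.02309 = 0.004990 mol; V(HClO4) at equivalence = 0.004990/0.1504 = 0.03318 L.
At equivalence the base is fully converted to C2H5NH3+; total volume = 0.05627 L, so [C2H5NH3+] = 0.004990/0.05627 = 0.08868 M.
Ka(C2H5NH3+) = Kw/Kb = 1.0e-14 / 6.4 x 10^-4 = 1.56e-11.
[H^+] = sqrt(Ka x [C2H5NH3+]) = sqrt(1.56e-11 x 0.08868) = 1.18e-6 M.
pH = -log(1.18e-6) = 5.93.

5.93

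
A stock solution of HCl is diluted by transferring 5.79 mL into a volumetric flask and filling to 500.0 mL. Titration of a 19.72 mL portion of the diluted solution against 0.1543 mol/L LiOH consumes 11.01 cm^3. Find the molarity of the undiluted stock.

7.44 M

n(LiOH) = 0.1543 x 0.01101 = 0.001699 mol.
n(HCl) in the aliquot = 0.001699 mol.
[diluted HCl] = 0.001699 / 0.01972 = 0.08615 M.
Dilution factor = 500.0/5.790 = 86.36, so [stock] = 0.08615 x 86.36 = 7.44 M.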